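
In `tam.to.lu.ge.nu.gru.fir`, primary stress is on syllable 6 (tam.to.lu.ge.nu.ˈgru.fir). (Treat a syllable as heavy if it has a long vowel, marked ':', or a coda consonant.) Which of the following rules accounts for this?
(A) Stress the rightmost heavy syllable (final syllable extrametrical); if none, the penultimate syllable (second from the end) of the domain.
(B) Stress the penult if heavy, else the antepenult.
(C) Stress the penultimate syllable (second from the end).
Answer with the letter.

C

Rule A → syllable 1 (observed: 6).
Rule B → syllable 5 (observed: 6).
Rule C → syllable 6 ✓.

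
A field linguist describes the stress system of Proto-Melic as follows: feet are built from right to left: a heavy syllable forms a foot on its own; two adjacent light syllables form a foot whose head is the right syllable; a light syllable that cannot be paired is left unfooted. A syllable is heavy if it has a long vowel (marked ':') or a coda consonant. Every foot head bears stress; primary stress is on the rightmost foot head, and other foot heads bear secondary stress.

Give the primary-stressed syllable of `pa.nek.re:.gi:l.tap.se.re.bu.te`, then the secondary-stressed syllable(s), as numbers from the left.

Weights: 1 pa L, 2 nek H, 3 re: H, 4 gi:l H, 5 tap H, 6 se L, 7 re L, 8 bu L, 9 te L.
Parse right to left (heavy = foot alone; LL = one foot; stranded L unfooted): pa (ˈnek) (ˈre:) (ˈgi:l) (ˈtap) (se.ˈre) (bu.ˈte).
Foot heads: 2, 3, 4, 5, 7, 9.
Primary stress on the rightmost head = syllable 9.
Secondary stress on 2, 3, 4, 5, 7: pa.ˌnek.ˌre:.ˌgi:l.ˌtap.se.ˌre.bu.ˈte.

primary 9, secondary 2, 3, 4, 5, 7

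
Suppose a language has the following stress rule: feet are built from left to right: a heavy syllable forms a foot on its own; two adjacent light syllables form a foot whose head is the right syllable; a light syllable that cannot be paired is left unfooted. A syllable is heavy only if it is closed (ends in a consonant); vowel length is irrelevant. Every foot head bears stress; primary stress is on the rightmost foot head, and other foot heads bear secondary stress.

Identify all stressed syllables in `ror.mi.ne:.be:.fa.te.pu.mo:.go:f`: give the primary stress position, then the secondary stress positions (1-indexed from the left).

primary 9, secondary 1, 3, 5, 7

Weights: 1 ror H, 2 mi L, 3 ne: L, 4 be: L, 5 fa L, 6 te L, 7 pu L, 8 mo: L, 9 go:f H.
Parse left to right (heavy = foot alone; LL = one foot; stranded L unfooted): (ˈror) (mi.ˈne:) (be:.ˈfa) (te.ˈpu) mo: (ˈgo:f).
Foot heads: 1, 3, 5, 7, 9.
Primary stress on the rightmost head = syllable 9.
Secondary stress on 1, 3, 5, 7: ˌror.mi.ˌne:.be:.ˌfa.te.ˌpu.mo:.ˈgo:f.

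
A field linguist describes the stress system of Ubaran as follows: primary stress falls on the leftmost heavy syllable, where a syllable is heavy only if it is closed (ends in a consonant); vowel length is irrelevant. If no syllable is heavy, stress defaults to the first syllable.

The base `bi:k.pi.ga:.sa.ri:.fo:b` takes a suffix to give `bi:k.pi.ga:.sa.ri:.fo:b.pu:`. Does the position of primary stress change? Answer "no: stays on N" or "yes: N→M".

no: stays on 1

Base `bi:k.pi.ga:.sa.ri:.fo:b` (6 syllables):
  Weights: 1 bi:k H, 2 pi L, 3 ga: L, 4 sa L, 5 ri: L, 6 fo:b H.
  Heavy syllables in the domain: 1, 6. The leftmost is syllable 1 (bi:k).
  → primary stress on syllable 1.
Suffixed `bi:k.pi.ga:.sa.ri:.fo:b.pu:` (7 syllables):
  Weights: 1 bi:k H, 2 pi L, 3 ga: L, 4 sa L, 5 ri: L, 6 fo:b H, 7 pu: L.
  Heavy syllables in the domain: 1, 6. The leftmost is syllable 1 (bi:k).
  → primary stress on syllable 1.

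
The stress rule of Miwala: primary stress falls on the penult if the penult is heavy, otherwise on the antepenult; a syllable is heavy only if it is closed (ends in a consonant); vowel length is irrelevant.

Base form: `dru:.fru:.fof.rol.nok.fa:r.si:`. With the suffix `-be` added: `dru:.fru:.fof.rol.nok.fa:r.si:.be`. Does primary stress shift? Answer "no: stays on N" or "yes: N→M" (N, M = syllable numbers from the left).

Base `dru:.fru:.fof.rol.nok.fa:r.si:` (7 syllables):
  Weights: 5 nok H, 6 fa:r H, 7 si: L.
  The penult (syllable 6, fa:r) is heavy, so it takes stress.
  → primary stress on syllable 6.
Suffixed `dru:.fru:.fof.rol.nok.fa:r.si:.be` (8 syllables):
  Weights: 6 fa:r H, 7 si: L, 8 be L.
  The penult (syllable 7, si:) is light, so stress falls on the antepenult (syllable 6, fa:r).
  → primary stress on syllable 6.

no: stays on 6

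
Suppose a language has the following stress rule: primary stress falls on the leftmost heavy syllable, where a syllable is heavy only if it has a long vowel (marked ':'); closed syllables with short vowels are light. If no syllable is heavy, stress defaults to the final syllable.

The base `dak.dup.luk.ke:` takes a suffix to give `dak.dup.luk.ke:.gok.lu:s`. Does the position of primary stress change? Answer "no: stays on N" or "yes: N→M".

no: stays on 4

Base `dak.dup.luk.ke:` (4 syllables):
  Weights: 1 dak L, 2 dup L, 3 luk L, 4 ke: H.
  Heavy syllables in the domain: 4. The leftmost is syllable 4 (ke:).
  → primary stress on syllable 4.
Suffixed `dak.dup.luk.ke:.gok.lu:s` (6 syllables):
  Weights: 1 dak L, 2 dup L, 3 luk L, 4 ke: H, 5 gok L, 6 lu:s H.
  Heavy syllables in the domain: 4, 6. The leftmost is syllable 4 (ke:).
  → primary stress on syllable 4.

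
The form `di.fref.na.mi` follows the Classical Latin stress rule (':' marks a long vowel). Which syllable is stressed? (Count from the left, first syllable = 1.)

2

Classical Latin: stress the penult if heavy (long vowel or closed), else the antepenult.
Weights: 2 fref H, 3 na L, 4 mi L.
The penult (syllable 3, na) is light, so stress falls on the antepenult (syllable 2, fref).
Stress on syllable 2: di.ˈfref.na.mi.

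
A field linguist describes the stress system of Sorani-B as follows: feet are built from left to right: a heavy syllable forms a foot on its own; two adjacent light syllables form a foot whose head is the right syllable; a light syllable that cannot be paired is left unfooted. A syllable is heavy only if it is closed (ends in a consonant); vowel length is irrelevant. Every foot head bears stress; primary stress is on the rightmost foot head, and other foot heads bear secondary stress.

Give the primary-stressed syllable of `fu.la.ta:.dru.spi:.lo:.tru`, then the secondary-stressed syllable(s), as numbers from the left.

primary 6, secondary 2, 4

Weights: 1 fu L, 2 la L, 3 ta: L, 4 dru L, 5 spi: L, 6 lo: L, 7 tru L.
Parse left to right (heavy = foot alone; LL = one foot; stranded L unfooted): (fu.ˈla) (ta:.ˈdru) (spi:.ˈlo:) tru.
Foot heads: 2, 4, 6.
Primary stress on the rightmost head = syllable 6.
Secondary stress on 2, 4: fu.ˌla.ta:.ˌdru.spi:.ˈlo:.tru.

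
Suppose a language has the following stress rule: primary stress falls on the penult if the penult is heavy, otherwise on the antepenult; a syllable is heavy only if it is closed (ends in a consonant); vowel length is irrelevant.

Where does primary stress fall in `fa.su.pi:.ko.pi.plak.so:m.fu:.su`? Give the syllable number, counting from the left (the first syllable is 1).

Weights: 7 so:m H, 8 fu: L, 9 su L.
The penult (syllable 8, fu:) is light, so stress falls on the antepenult (syllable 7, so:m).
Primary stress: syllable 7 → fa.su.pi:.ko.pi.plak.ˈso:m.fu:.su.

7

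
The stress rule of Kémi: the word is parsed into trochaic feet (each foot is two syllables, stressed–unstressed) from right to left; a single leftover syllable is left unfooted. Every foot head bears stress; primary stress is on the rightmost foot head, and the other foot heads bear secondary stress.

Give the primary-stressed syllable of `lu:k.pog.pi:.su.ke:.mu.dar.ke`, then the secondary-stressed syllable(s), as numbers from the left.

Parse right to left into trochaic (ˈσσ) feet: (ˈlu:k.pog) (ˈpi:.su) (ˈke:.mu) (ˈdar.ke).
Foot heads (stressed positions): 1, 3, 5, 7.
End Rule Rightmost: primary stress on the rightmost head = syllable 7.
Secondary stress on 1, 3, 5: ˌlu:k.pog.ˌpi:.su.ˌke:.mu.ˈdar.ke.

primary 7, secondary 1, 3, 5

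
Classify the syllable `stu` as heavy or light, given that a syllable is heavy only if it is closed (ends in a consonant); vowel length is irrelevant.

light

`stu`: short vowel, open (no coda). Open (no coda) → light.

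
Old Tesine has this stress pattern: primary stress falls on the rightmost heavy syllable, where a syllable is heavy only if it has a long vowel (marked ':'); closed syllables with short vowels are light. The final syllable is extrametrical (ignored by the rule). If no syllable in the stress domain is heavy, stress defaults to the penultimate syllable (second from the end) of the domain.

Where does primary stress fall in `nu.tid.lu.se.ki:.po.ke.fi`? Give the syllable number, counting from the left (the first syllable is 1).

The final syllable (8, fi) is extrametrical; the stress domain is syllables 1–7.
Weights: 1 nu L, 2 tid L, 3 lu L, 4 se L, 5 ki: H, 6 po L, 7 ke L.
Heavy syllables in the domain: 5. The rightmost is syllable 5 (ki:).
Primary stress: syllable 5 → nu.tid.lu.se.ˈki:.po.ke.fi.

5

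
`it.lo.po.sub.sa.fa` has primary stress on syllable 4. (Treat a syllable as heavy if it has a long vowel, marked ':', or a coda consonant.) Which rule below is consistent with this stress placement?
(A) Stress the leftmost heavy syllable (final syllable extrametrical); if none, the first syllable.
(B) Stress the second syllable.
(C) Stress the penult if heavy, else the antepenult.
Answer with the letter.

C

Rule A → syllable 1 (observed: 4).
Rule B → syllable 2 (observed: 4).
Rule C → syllable 4 ✓.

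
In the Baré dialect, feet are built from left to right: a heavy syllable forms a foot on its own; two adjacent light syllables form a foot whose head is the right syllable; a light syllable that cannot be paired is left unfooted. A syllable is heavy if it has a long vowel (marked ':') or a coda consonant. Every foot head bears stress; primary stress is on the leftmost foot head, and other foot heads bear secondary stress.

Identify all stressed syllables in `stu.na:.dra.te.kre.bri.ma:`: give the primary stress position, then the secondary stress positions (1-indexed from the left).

Weights: 1 stu L, 2 na: H, 3 dra L, 4 te L, 5 kre L, 6 bri L, 7 ma: H.
Parse left to right (heavy = foot alone; LL = one foot; stranded L unfooted): stu (ˈna:) (dra.ˈte) (kre.ˈbri) (ˈma:).
Foot heads: 2, 4, 6, 7.
Primary stress on the leftmost head = syllable 2.
Secondary stress on 4, 6, 7: stu.ˈna:.dra.ˌte.kre.ˌbri.ˌma:.

primary 2, secondary 4, 6, 7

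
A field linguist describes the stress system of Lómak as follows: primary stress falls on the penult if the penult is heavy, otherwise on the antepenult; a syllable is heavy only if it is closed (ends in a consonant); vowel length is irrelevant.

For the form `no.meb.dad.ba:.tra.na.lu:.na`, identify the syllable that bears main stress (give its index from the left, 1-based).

6

Weights: 6 na L, 7 lu: L, 8 na L.
The penult (syllable 7, lu:) is light, so stress falls on the antepenult (syllable 6, na).
Primary stress: syllable 6 → no.meb.dad.ba:.tra.ˈna.lu:.na.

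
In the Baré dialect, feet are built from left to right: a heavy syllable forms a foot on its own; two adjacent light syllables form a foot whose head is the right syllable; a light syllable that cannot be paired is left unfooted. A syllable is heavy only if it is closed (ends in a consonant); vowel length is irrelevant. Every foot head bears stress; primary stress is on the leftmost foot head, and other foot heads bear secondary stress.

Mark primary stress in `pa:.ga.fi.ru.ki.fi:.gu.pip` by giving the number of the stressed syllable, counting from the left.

Weights: 1 pa: L, 2 ga L, 3 fi L, 4 ru L, 5 ki L, 6 fi: L, 7 gu L, 8 pip H.
Parse left to right (heavy = foot alone; LL = one foot; stranded L unfooted): (pa:.ˈga) (fi.ˈru) (ki.ˈfi:) gu (ˈpip).
Foot heads: 2, 4, 6, 8.
Primary stress on the leftmost head = syllable 2.
Primary stress: syllable 2 → pa:.ˈga.fi.ru.ki.fi:.gu.pip.

2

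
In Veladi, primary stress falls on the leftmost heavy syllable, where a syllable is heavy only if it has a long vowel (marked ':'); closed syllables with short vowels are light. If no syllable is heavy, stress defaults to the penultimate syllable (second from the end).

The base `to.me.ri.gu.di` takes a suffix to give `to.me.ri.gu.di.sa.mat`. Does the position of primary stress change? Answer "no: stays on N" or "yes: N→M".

Base `to.me.ri.gu.di` (5 syllables):
  Weights: 1 to L, 2 me L, 3 ri L, 4 gu L, 5 di L.
  No heavy syllable in the domain; default to the penultimate syllable (second from the end) = syllable 4.
  → primary stress on syllable 4.
Suffixed `to.me.ri.gu.di.sa.mat` (7 syllables):
  Weights: 1 to L, 2 me L, 3 ri L, 4 gu L, 5 di L, 6 sa L, 7 mat L.
  No heavy syllable in the domain; default to the penultimate syllable (second from the end) = syllable 6.
  → primary stress on syllable 6.

yes: 4→6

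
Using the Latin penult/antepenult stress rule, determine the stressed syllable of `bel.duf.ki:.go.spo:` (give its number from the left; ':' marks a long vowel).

Classical Latin: stress the penult if heavy (long vowel or closed), else the antepenult.
Weights: 3 ki: H, 4 go L, 5 spo: H.
The penult (syllable 4, go) is light, so stress falls on the antepenult (syllable 3, ki:).
Stress on syllable 3: bel.duf.ˈki:.go.spo:.

3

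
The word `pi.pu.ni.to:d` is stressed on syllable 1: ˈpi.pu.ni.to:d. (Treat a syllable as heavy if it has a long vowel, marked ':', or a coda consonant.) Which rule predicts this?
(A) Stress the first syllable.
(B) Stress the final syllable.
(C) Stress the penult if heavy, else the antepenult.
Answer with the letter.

A

Rule A → syllable 1 ✓.
Rule B → syllable 4 (observed: 1).
Rule C → syllable 2 (observed: 1).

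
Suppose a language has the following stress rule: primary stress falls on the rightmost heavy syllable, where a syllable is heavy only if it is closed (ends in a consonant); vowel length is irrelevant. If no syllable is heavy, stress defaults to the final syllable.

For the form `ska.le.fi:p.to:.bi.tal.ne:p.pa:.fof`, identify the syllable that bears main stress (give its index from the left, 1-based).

9

Weights: 1 ska L, 2 le L, 3 fi:p H, 4 to: L, 5 bi L, 6 tal H, 7 ne:p H, 8 pa: L, 9 fof H.
Heavy syllables in the domain: 3, 6, 7, 9. The rightmost is syllable 9 (fof).
Primary stress: syllable 9 → ska.le.fi:p.to:.bi.tal.ne:p.pa:.ˈfof.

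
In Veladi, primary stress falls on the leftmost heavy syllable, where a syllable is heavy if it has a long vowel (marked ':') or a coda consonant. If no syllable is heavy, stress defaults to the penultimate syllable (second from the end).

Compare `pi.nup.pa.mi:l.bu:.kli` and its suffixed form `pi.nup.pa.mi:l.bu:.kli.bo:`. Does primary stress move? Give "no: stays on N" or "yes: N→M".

Base `pi.nup.pa.mi:l.bu:.kli` (6 syllables):
  Weights: 1 pi L, 2 nup H, 3 pa L, 4 mi:l H, 5 bu: H, 6 kli L.
  Heavy syllables in the domain: 2, 4, 5. The leftmost is syllable 2 (nup).
  → primary stress on syllable 2.
Suffixed `pi.nup.pa.mi:l.bu:.kli.bo:` (7 syllables):
  Weights: 1 pi L, 2 nup H, 3 pa L, 4 mi:l H, 5 bu: H, 6 kli L, 7 bo: H.
  Heavy syllables in the domain: 2, 4, 5, 7. The leftmost is syllable 2 (nup).
  → primary stress on syllable 2.

no: stays on 2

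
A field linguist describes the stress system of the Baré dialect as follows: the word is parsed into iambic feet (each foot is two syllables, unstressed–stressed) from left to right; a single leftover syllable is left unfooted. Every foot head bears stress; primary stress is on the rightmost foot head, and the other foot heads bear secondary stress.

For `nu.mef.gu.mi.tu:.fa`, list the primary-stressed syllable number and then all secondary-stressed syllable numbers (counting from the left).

Parse left to right into iambic (σˈσ) feet: (nu.ˈmef) (gu.ˈmi) (tu:.ˈfa).
Foot heads (stressed positions): 2, 4, 6.
End Rule Rightmost: primary stress on the rightmost head = syllable 6.
Secondary stress on 2, 4: nu.ˌmef.gu.ˌmi.tu:.ˈfa.

primary 6, secondary 2, 4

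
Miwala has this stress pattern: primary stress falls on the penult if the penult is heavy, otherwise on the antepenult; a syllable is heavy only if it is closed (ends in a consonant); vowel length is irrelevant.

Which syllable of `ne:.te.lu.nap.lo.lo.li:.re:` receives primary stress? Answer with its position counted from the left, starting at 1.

6

Weights: 6 lo L, 7 li: L, 8 re: L.
The penult (syllable 7, li:) is light, so stress falls on the antepenult (syllable 6, lo).
Primary stress: syllable 6 → ne:.te.lu.nap.lo.ˈlo.li:.re:.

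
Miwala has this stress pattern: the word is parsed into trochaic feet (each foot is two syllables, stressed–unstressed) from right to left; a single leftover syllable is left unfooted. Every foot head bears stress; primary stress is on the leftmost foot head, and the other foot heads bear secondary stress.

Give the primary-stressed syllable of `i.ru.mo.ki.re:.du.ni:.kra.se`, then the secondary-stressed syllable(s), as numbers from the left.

primary 2, secondary 4, 6, 8

Parse right to left into trochaic (ˈσσ) feet: i (ˈru.mo) (ˈki.re:) (ˈdu.ni:) (ˈkra.se). Syllable 1 is left unfooted.
Foot heads (stressed positions): 2, 4, 6, 8.
End Rule Leftmost: primary stress on the leftmost head = syllable 2.
Secondary stress on 4, 6, 8: i.ˈru.mo.ˌki.re:.ˌdu.ni:.ˌkra.se.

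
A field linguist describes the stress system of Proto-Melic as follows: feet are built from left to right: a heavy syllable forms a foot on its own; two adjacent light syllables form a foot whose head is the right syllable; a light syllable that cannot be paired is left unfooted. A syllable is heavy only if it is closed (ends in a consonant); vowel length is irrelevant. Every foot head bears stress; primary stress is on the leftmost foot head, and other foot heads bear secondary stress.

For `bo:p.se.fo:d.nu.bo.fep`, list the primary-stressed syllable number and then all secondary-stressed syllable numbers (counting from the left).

Weights: 1 bo:p H, 2 se L, 3 fo:d H, 4 nu L, 5 bo L, 6 fep H.
Parse left to right (heavy = foot alone; LL = one foot; stranded L unfooted): (ˈbo:p) se (ˈfo:d) (nu.ˈbo) (ˈfep).
Foot heads: 1, 3, 5, 6.
Primary stress on the leftmost head = syllable 1.
Secondary stress on 3, 5, 6: ˈbo:p.se.ˌfo:d.nu.ˌbo.ˌfep.

primary 1, secondary 3, 5, 6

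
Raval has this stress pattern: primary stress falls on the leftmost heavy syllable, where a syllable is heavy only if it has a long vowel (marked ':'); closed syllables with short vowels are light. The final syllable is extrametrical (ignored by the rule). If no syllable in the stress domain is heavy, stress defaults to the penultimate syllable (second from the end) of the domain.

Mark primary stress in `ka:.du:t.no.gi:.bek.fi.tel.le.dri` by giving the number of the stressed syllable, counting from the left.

1

The final syllable (9, dri) is extrametrical; the stress domain is syllables 1–8.
Weights: 1 ka: H, 2 du:t H, 3 no L, 4 gi: H, 5 bek L, 6 fi L, 7 tel L, 8 le L.
Heavy syllables in the domain: 1, 2, 4. The leftmost is syllable 1 (ka:).
Primary stress: syllable 1 → ˈka:.du:t.no.gi:.bek.fi.tel.le.dri.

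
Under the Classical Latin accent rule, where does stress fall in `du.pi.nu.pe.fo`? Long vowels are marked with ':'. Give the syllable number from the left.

Classical Latin: stress the penult if heavy (long vowel or closed), else the antepenult.
Weights: 3 nu L, 4 pe L, 5 fo L.
The penult (syllable 4, pe) is light, so stress falls on the antepenult (syllable 3, nu).
Stress on syllable 3: du.pi.ˈnu.pe.fo.

3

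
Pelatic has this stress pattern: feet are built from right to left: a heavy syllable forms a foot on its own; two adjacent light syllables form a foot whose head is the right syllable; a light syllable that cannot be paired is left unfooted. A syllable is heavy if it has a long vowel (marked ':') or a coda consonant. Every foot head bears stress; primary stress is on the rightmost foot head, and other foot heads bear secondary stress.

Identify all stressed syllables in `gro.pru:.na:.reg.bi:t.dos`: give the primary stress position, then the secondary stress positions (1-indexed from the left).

primary 6, secondary 2, 3, 4, 5

Weights: 1 gro L, 2 pru: H, 3 na: H, 4 reg H, 5 bi:t H, 6 dos H.
Parse right to left (heavy = foot alone; LL = one foot; stranded L unfooted): gro (ˈpru:) (ˈna:) (ˈreg) (ˈbi:t) (ˈdos).
Foot heads: 2, 3, 4, 5, 6.
Primary stress on the rightmost head = syllable 6.
Secondary stress on 2, 3, 4, 5: gro.ˌpru:.ˌna:.ˌreg.ˌbi:t.ˈdos.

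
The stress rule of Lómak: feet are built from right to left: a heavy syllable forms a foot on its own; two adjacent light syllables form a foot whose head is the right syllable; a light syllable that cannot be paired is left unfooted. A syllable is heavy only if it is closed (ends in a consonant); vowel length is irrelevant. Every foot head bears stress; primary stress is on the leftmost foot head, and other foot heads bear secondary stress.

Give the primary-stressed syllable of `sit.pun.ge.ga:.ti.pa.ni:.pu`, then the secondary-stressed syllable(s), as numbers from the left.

primary 1, secondary 2, 4, 6, 8

Weights: 1 sit H, 2 pun H, 3 ge L, 4 ga: L, 5 ti L, 6 pa L, 7 ni: L, 8 pu L.
Parse right to left (heavy = foot alone; LL = one foot; stranded L unfooted): (ˈsit) (ˈpun) (ge.ˈga:) (ti.ˈpa) (ni:.ˈpu).
Foot heads: 1, 2, 4, 6, 8.
Primary stress on the leftmost head = syllable 1.
Secondary stress on 2, 4, 6, 8: ˈsit.ˌpun.ge.ˌga:.ti.ˌpa.ni:.ˌpu.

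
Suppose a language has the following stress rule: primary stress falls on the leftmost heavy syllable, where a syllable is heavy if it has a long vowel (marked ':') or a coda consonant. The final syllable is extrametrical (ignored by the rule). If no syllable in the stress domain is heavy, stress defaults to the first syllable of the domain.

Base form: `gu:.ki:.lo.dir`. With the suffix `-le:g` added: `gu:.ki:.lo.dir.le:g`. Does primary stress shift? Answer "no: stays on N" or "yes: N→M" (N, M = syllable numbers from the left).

no: stays on 1

Base `gu:.ki:.lo.dir` (4 syllables):
  The final syllable (4, dir) is extrametrical; the stress domain is syllables 1–3.
  Weights: 1 gu: H, 2 ki: H, 3 lo L.
  Heavy syllables in the domain: 1, 2. The leftmost is syllable 1 (gu:).
  → primary stress on syllable 1.
Suffixed `gu:.ki:.lo.dir.le:g` (5 syllables):
  The final syllable (5, le:g) is extrametrical; the stress domain is syllables 1–4.
  Weights: 1 gu: H, 2 ki: H, 3 lo L, 4 dir H.
  Heavy syllables in the domain: 1, 2, 4. The leftmost is syllable 1 (gu:).
  → primary stress on syllable 1.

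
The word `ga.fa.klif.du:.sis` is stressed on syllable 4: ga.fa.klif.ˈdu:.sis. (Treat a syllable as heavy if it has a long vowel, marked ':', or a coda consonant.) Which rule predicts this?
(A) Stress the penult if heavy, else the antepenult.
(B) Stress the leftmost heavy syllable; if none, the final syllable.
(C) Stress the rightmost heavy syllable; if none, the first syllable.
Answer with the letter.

Rule A → syllable 4 ✓.
Rule B → syllable 3 (observed: 4).
Rule C → syllable 5 (observed: 4).

A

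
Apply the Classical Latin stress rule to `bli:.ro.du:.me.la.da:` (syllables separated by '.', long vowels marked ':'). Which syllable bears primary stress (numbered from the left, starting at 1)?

4

Classical Latin: stress the penult if heavy (long vowel or closed), else the antepenult.
Weights: 4 me L, 5 la L, 6 da: H.
The penult (syllable 5, la) is light, so stress falls on the antepenult (syllable 4, me).
Stress on syllable 4: bli:.ro.du:.ˈme.la.da:.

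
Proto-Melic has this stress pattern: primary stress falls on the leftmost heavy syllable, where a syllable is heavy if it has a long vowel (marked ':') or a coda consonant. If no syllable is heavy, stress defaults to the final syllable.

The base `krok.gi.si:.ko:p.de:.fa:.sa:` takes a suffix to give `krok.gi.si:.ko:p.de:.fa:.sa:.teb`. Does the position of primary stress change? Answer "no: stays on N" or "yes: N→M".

no: stays on 1

Base `krok.gi.si:.ko:p.de:.fa:.sa:` (7 syllables):
  Weights: 1 krok H, 2 gi L, 3 si: H, 4 ko:p H, 5 de: H, 6 fa: H, 7 sa: H.
  Heavy syllables in the domain: 1, 3, 4, 5, 6, 7. The leftmost is syllable 1 (krok).
  → primary stress on syllable 1.
Suffixed `krok.gi.si:.ko:p.de:.fa:.sa:.teb` (8 syllables):
  Weights: 1 krok H, 2 gi L, 3 si: H, 4 ko:p H, 5 de: H, 6 fa: H, 7 sa: H, 8 teb H.
  Heavy syllables in the domain: 1, 3, 4, 5, 6, 7, 8. The leftmost is syllable 1 (krok).
  → primary stress on syllable 1.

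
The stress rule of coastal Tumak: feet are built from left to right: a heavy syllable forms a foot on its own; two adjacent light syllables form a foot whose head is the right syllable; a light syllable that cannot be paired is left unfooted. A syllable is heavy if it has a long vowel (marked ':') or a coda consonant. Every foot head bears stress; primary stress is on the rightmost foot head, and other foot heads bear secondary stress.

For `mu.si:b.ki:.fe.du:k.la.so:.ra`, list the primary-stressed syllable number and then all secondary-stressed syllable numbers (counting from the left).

Weights: 1 mu L, 2 si:b H, 3 ki: H, 4 fe L, 5 du:k H, 6 la L, 7 so: H, 8 ra L.
Parse left to right (heavy = foot alone; LL = one foot; stranded L unfooted): mu (ˈsi:b) (ˈki:) fe (ˈdu:k) la (ˈso:) ra.
Foot heads: 2, 3, 5, 7.
Primary stress on the rightmost head = syllable 7.
Secondary stress on 2, 3, 5: mu.ˌsi:b.ˌki:.fe.ˌdu:k.la.ˈso:.ra.

primary 7, secondary 2, 3, 5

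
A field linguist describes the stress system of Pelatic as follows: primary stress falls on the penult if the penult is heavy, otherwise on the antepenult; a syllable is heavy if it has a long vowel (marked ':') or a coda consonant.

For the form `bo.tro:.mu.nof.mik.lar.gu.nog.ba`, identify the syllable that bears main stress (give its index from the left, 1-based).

Weights: 7 gu L, 8 nog H, 9 ba L.
The penult (syllable 8, nog) is heavy, so it takes stress.
Primary stress: syllable 8 → bo.tro:.mu.nof.mik.lar.gu.ˈnog.ba.

8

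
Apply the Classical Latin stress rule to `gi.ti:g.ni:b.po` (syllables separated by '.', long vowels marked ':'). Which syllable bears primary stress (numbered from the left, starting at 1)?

3

Classical Latin: stress the penult if heavy (long vowel or closed), else the antepenult.
Weights: 2 ti:g H, 3 ni:b H, 4 po L.
The penult (syllable 3, ni:b) is heavy, so it takes stress.
Stress on syllable 3: gi.ti:g.ˈni:b.po.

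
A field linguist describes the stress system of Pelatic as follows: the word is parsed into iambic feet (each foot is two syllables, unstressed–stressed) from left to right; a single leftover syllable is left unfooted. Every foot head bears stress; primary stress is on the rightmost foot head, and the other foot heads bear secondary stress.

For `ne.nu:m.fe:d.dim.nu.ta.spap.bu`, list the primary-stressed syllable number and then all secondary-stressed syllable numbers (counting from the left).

Parse left to right into iambic (σˈσ) feet: (ne.ˈnu:m) (fe:d.ˈdim) (nu.ˈta) (spap.ˈbu).
Foot heads (stressed positions): 2, 4, 6, 8.
End Rule Rightmost: primary stress on the rightmost head = syllable 8.
Secondary stress on 2, 4, 6: ne.ˌnu:m.fe:d.ˌdim.nu.ˌta.spap.ˈbu.

primary 8, secondary 2, 4, 6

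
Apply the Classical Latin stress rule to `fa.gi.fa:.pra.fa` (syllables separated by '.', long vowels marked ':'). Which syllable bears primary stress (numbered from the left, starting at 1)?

3

Classical Latin: stress the penult if heavy (long vowel or closed), else the antepenult.
Weights: 3 fa: H, 4 pra L, 5 fa L.
The penult (syllable 4, pra) is light, so stress falls on the antepenult (syllable 3, fa:).
Stress on syllable 3: fa.gi.ˈfa:.pra.fa.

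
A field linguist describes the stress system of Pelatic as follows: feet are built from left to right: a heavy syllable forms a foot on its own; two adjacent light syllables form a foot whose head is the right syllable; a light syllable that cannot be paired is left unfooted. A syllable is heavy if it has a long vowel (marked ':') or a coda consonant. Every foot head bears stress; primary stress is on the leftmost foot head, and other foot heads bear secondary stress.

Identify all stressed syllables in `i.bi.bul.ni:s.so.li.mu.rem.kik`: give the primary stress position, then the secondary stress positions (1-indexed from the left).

Weights: 1 i L, 2 bi L, 3 bul H, 4 ni:s H, 5 so L, 6 li L, 7 mu L, 8 rem H, 9 kik H.
Parse left to right (heavy = foot alone; LL = one foot; stranded L unfooted): (i.ˈbi) (ˈbul) (ˈni:s) (so.ˈli) mu (ˈrem) (ˈkik).
Foot heads: 2, 3, 4, 6, 8, 9.
Primary stress on the leftmost head = syllable 2.
Secondary stress on 3, 4, 6, 8, 9: i.ˈbi.ˌbul.ˌni:s.so.ˌli.mu.ˌrem.ˌkik.

primary 2, secondary 3, 4, 6, 8, 9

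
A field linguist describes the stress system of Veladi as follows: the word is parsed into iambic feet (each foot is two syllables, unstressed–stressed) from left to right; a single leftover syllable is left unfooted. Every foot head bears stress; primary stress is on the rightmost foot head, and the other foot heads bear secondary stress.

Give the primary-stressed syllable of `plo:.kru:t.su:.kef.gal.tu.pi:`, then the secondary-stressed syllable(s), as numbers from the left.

primary 6, secondary 2, 4

Parse left to right into iambic (σˈσ) feet: (plo:.ˈkru:t) (su:.ˈkef) (gal.ˈtu) pi:. Syllable 7 is left unfooted.
Foot heads (stressed positions): 2, 4, 6.
End Rule Rightmost: primary stress on the rightmost head = syllable 6.
Secondary stress on 2, 4: plo:.ˌkru:t.su:.ˌkef.gal.ˈtu.pi:.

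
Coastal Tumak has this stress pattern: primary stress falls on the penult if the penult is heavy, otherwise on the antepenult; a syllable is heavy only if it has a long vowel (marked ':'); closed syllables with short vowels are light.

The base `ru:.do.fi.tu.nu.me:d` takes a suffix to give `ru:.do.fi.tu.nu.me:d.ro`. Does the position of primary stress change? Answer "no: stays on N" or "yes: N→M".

yes: 4→6

Base `ru:.do.fi.tu.nu.me:d` (6 syllables):
  Weights: 4 tu L, 5 nu L, 6 me:d H.
  The penult (syllable 5, nu) is light, so stress falls on the antepenult (syllable 4, tu).
  → primary stress on syllable 4.
Suffixed `ru:.do.fi.tu.nu.me:d.ro` (7 syllables):
  Weights: 5 nu L, 6 me:d H, 7 ro L.
  The penult (syllable 6, me:d) is heavy, so it takes stress.
  → primary stress on syllable 6.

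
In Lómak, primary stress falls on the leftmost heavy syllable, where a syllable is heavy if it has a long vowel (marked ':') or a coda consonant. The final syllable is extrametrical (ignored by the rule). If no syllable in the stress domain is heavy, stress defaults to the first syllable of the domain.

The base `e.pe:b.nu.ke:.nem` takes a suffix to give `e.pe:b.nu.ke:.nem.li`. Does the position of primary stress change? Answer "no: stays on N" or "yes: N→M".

Base `e.pe:b.nu.ke:.nem` (5 syllables):
  The final syllable (5, nem) is extrametrical; the stress domain is syllables 1–4.
  Weights: 1 e L, 2 pe:b H, 3 nu L, 4 ke: H.
  Heavy syllables in the domain: 2, 4. The leftmost is syllable 2 (pe:b).
  → primary stress on syllable 2.
Suffixed `e.pe:b.nu.ke:.nem.li` (6 syllables):
  The final syllable (6, li) is extrametrical; the stress domain is syllables 1–5.
  Weights: 1 e L, 2 pe:b H, 3 nu L, 4 ke: H, 5 nem H.
  Heavy syllables in the domain: 2, 4, 5. The leftmost is syllable 2 (pe:b).
  → primary stress on syllable 2.

no: stays on 2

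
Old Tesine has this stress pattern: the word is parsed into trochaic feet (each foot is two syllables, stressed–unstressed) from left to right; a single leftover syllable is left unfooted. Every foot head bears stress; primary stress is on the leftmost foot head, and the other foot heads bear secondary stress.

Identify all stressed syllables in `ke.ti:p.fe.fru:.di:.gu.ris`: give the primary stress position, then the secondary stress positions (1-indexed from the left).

primary 1, secondary 3, 5

Parse left to right into trochaic (ˈσσ) feet: (ˈke.ti:p) (ˈfe.fru:) (ˈdi:.gu) ris. Syllable 7 is left unfooted.
Foot heads (stressed positions): 1, 3, 5.
End Rule Leftmost: primary stress on the leftmost head = syllable 1.
Secondary stress on 3, 5: ˈke.ti:p.ˌfe.fru:.ˌdi:.gu.ris.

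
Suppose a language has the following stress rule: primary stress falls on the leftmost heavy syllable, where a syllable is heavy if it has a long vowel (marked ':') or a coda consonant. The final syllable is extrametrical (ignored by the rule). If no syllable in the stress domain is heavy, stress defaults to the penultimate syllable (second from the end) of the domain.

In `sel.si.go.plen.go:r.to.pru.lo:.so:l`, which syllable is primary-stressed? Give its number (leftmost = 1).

1

The final syllable (9, so:l) is extrametrical; the stress domain is syllables 1–8.
Weights: 1 sel H, 2 si L, 3 go L, 4 plen H, 5 go:r H, 6 to L, 7 pru L, 8 lo: H.
Heavy syllables in the domain: 1, 4, 5, 8. The leftmost is syllable 1 (sel).
Primary stress: syllable 1 → ˈsel.si.go.plen.go:r.to.pru.lo:.so:l.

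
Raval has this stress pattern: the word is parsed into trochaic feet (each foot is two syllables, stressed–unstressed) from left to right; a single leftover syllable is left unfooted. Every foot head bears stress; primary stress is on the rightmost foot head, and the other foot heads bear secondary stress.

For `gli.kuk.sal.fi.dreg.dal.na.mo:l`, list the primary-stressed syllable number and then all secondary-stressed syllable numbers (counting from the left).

Parse left to right into trochaic (ˈσσ) feet: (ˈgli.kuk) (ˈsal.fi) (ˈdreg.dal) (ˈna.mo:l).
Foot heads (stressed positions): 1, 3, 5, 7.
End Rule Rightmost: primary stress on the rightmost head = syllable 7.
Secondary stress on 1, 3, 5: ˌgli.kuk.ˌsal.fi.ˌdreg.dal.ˈna.mo:l.

primary 7, secondary 1, 3, 5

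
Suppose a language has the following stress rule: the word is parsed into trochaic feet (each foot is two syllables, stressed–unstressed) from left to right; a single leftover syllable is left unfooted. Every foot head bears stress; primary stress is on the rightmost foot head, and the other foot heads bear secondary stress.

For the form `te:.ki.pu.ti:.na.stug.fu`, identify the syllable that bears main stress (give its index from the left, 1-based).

Parse left to right into trochaic (ˈσσ) feet: (ˈte:.ki) (ˈpu.ti:) (ˈna.stug) fu. Syllable 7 is left unfooted.
Foot heads (stressed positions): 1, 3, 5.
End Rule Rightmost: primary stress on the rightmost head = syllable 5.
Primary stress: syllable 5 → te:.ki.pu.ti:.ˈna.stug.fu.

5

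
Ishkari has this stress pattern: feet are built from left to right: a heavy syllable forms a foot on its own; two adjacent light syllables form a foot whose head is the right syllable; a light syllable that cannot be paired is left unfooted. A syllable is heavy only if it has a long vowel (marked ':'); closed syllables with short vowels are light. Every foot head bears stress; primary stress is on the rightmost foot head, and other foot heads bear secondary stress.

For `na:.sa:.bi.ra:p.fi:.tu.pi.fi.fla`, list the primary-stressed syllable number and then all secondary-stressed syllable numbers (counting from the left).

primary 9, secondary 1, 2, 4, 5, 7

Weights: 1 na: H, 2 sa: H, 3 bi L, 4 ra:p H, 5 fi: H, 6 tu L, 7 pi L, 8 fi L, 9 fla L.
Parse left to right (heavy = foot alone; LL = one foot; stranded L unfooted): (ˈna:) (ˈsa:) bi (ˈra:p) (ˈfi:) (tu.ˈpi) (fi.ˈfla).
Foot heads: 1, 2, 4, 5, 7, 9.
Primary stress on the rightmost head = syllable 9.
Secondary stress on 1, 2, 4, 5, 7: ˌna:.ˌsa:.bi.ˌra:p.ˌfi:.tu.ˌpi.fi.ˈfla.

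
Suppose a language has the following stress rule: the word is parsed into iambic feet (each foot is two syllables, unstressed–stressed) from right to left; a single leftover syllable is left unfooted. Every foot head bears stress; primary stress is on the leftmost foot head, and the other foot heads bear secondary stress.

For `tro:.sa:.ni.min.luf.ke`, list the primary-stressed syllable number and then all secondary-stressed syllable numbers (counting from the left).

primary 2, secondary 4, 6

Parse right to left into iambic (σˈσ) feet: (tro:.ˈsa:) (ni.ˈmin) (luf.ˈke).
Foot heads (stressed positions): 2, 4, 6.
End Rule Leftmost: primary stress on the leftmost head = syllable 2.
Secondary stress on 4, 6: tro:.ˈsa:.ni.ˌmin.luf.ˌke.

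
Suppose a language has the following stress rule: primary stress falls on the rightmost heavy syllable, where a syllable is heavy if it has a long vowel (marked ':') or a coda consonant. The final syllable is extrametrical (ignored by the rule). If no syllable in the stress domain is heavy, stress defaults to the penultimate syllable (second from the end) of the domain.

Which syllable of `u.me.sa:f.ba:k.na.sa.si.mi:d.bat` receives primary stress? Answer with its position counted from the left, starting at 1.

The final syllable (9, bat) is extrametrical; the stress domain is syllables 1–8.
Weights: 1 u L, 2 me L, 3 sa:f H, 4 ba:k H, 5 na L, 6 sa L, 7 si L, 8 mi:d H.
Heavy syllables in the domain: 3, 4, 8. The rightmost is syllable 8 (mi:d).
Primary stress: syllable 8 → u.me.sa:f.ba:k.na.sa.si.ˈmi:d.bat.

8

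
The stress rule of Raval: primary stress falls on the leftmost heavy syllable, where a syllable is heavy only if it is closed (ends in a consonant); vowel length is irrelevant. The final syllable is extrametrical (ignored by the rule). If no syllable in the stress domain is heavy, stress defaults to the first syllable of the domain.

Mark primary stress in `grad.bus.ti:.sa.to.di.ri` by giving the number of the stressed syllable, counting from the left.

1

The final syllable (7, ri) is extrametrical; the stress domain is syllables 1–6.
Weights: 1 grad H, 2 bus H, 3 ti: L, 4 sa L, 5 to L, 6 di L.
Heavy syllables in the domain: 1, 2. The leftmost is syllable 1 (grad).
Primary stress: syllable 1 → ˈgrad.bus.ti:.sa.to.di.ri.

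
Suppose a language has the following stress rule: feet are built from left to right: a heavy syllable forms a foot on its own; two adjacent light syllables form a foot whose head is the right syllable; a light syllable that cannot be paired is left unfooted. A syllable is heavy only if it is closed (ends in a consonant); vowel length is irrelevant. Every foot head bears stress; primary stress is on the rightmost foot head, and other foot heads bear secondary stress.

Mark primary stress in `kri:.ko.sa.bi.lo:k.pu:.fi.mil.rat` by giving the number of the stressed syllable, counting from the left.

Weights: 1 kri: L, 2 ko L, 3 sa L, 4 bi L, 5 lo:k H, 6 pu: L, 7 fi L, 8 mil H, 9 rat H.
Parse left to right (heavy = foot alone; LL = one foot; stranded L unfooted): (kri:.ˈko) (sa.ˈbi) (ˈlo:k) (pu:.ˈfi) (ˈmil) (ˈrat).
Foot heads: 2, 4, 5, 7, 8, 9.
Primary stress on the rightmost head = syllable 9.
Primary stress: syllable 9 → kri:.ko.sa.bi.lo:k.pu:.fi.mil.ˈrat.

9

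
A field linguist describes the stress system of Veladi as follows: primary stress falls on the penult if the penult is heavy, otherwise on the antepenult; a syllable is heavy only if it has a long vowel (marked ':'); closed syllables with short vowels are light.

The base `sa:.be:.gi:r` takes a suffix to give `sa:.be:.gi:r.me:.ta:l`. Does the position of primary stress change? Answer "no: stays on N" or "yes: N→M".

Base `sa:.be:.gi:r` (3 syllables):
  Weights: 1 sa: H, 2 be: H, 3 gi:r H.
  The penult (syllable 2, be:) is heavy, so it takes stress.
  → primary stress on syllable 2.
Suffixed `sa:.be:.gi:r.me:.ta:l` (5 syllables):
  Weights: 3 gi:r H, 4 me: H, 5 ta:l H.
  The penult (syllable 4, me:) is heavy, so it takes stress.
  → primary stress on syllable 4.

yes: 2→4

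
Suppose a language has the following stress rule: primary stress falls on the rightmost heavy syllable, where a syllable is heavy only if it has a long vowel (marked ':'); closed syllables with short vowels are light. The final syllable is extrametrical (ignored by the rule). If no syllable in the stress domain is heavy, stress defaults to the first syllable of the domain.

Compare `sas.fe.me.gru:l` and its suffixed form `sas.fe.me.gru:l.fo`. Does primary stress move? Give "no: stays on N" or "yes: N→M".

yes: 1→4

Base `sas.fe.me.gru:l` (4 syllables):
  The final syllable (4, gru:l) is extrametrical; the stress domain is syllables 1–3.
  Weights: 1 sas L, 2 fe L, 3 me L.
  No heavy syllable in the domain; default to the first syllable of the domain = syllable 1.
  → primary stress on syllable 1.
Suffixed `sas.fe.me.gru:l.fo` (5 syllables):
  The final syllable (5, fo) is extrametrical; the stress domain is syllables 1–4.
  Weights: 1 sas L, 2 fe L, 3 me L, 4 gru:l H.
  Heavy syllables in the domain: 4. The rightmost is syllable 4 (gru:l).
  → primary stress on syllable 4.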